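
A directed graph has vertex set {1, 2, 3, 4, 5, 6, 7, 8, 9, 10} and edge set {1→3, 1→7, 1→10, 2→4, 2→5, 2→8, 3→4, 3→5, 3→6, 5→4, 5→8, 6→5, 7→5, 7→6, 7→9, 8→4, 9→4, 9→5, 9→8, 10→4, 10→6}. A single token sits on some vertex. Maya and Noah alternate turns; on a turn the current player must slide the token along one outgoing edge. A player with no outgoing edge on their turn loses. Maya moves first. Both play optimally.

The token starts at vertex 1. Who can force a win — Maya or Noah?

Noah wins.

Compute win/loss labels from the base case upward. A position with no move is L. Any other position is W if it can reach an L in one move, else L.
Every edge goes from a vertex to one that appears earlier in the order 4, 8, 5, 6, 9, 7, 3, 2, 10, 1, so processing vertices in that order labels each vertex after all of its successors.
4: no outgoing edge → L
8: →4(L), so W
5: →4(L), so W
6: →5(W) only, which is W, so L
9: →4(L), so W
7: →6(L), so W
3: →6(L), so W
2: →4(L), so W
10: →6(L), so W
1: →10(W), 3(W), 7(W) — all W, so L
Every move from 1 reaches a W position, so the mover loses.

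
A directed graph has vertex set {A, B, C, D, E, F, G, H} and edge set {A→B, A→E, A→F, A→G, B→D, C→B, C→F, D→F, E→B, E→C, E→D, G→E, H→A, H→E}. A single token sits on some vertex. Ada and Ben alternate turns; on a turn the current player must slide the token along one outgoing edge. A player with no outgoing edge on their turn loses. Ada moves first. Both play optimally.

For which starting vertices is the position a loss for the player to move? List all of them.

B, F, G, H

Label each position W (a win for the player to move) or L (a loss). A position with no legal move is L; any other position is W exactly when some move reaches an L, and L when every move reaches a W.
Every edge goes from a vertex to one that appears earlier in the order F, D, B, C, E, G, A, H, so processing vertices in that order labels each vertex after all of its successors.
F: no outgoing edge → L
D: W (go to F, an L position)
B: L (sole option D(W) is W)
C: W (go to B, an L position)
E: W (go to B, an L position)
G: L (sole option E(W) is W)
A: W (go to G, an L position)
H: L (options A(W), E(W) are all W)
Reading off the rows marked L gives the requested list; there are 4 such vertices.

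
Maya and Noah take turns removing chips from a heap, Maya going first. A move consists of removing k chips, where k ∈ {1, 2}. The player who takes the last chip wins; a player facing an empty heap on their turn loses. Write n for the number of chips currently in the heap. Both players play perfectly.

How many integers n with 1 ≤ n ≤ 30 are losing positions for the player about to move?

Positions with no move are L. A position that does have a move is losing for the player to move precisely when every available move leads to a winning position for the opponent. Fill in the labels:
n=0: no move → L
n=1: W (go to 0, an L position)
n=2: W (go to 0, an L position)
n=3: L (options 2(W), 1(W) are all W)
n=4: W (go to 3, an L position)
n=5: W (go to 3, an L position)
n=6: L (options 5(W), 4(W) are all W)
n=7: W (go to 6, an L position)
n=8: W (go to 6, an L position)
n=9: L (options 8(W), 7(W) are all W)
n=10: W (go to 9, an L position)
n=11: W (go to 9, an L position)
n=12: L (options 11(W), 10(W) are all W)
n=13: W (go to 12, an L position)
n=14: W (go to 12, an L position)
n=15: L (options 14(W), 13(W) are all W)
n=16: W (go to 15, an L position)
n=17: W (go to 15, an L position)
n=18: L (options 17(W), 16(W) are all W)
n=19: W (go to 18, an L position)
n=20: W (go to 18, an L position)
n=21: L (options 20(W), 19(W) are all W)
n=22: W (go to 21, an L position)
n=23: W (go to 21, an L position)
n=24: L (options 23(W), 22(W) are all W)
n=25: W (go to 24, an L position)
n=26: W (go to 24, an L position)
n=27: L (options 26(W), 25(W) are all W)
n=28: W (go to 27, an L position)
n=29: W (go to 27, an L position)
n=30: L (options 29(W), 28(W) are all W)
L entries with 1 ≤ n ≤ 30 (n=0 is outside the asked range and is not counted): n = 3, 6, 9, 12, 15, 18, 21, 24, 27, 30; that makes 10.

10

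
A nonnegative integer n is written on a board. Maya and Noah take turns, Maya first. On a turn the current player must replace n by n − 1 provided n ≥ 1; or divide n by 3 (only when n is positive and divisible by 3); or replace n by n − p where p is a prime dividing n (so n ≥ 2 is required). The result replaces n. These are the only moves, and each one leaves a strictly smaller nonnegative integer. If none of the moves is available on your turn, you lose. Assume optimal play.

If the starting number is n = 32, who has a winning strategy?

Positions with no move are L. A position that does have a move is losing for the player to move precisely when every available move leads to a winning position for the opponent. Fill in the labels:
n=0: no move → L
n=1: W (go to 0, an L position)
n=2: W (go to 0, an L position)
n=3: W (go to 0, an L position)
n=4: L (options 2(W), 3(W) are all W)
n=5: W (go to 0, an L position)
n=6: W (go to 4, an L position)
n=7: W (go to 0, an L position)
n=8: L (options 6(W), 7(W) are all W)
n=9: W (go to 8, an L position)
n=10: W (go to 8, an L position)
n=11: W (go to 0, an L position)
n=12: W (go to 4, an L position)
n=13: W (go to 0, an L position)
n=14: L (options 7(W), 12(W), 13(W) are all W)
n=15: W (go to 14, an L position)
n=16: W (go to 14, an L position)
n=17: W (go to 0, an L position)
n=18: L (options 6(W), 15(W), 16(W), 17(W) are all W)
n=19: W (go to 0, an L position)
n=20: W (go to 18, an L position)
n=21: W (go to 14, an L position)
n=22: L (options 11(W), 20(W), 21(W) are all W)
n=23: W (go to 0, an L position)
n=24: W (go to 8, an L position)
n=25: L (options 20(W), 24(W) are all W)
n=26: W (go to 25, an L position)
n=27: L (options 9(W), 24(W), 26(W) are all W)
n=28: W (go to 27, an L position)
n=29: W (go to 0, an L position)
n=30: W (go to 25, an L position)
n=31: W (go to 0, an L position)
n=32: L (options 30(W), 31(W) are all W)
The starting position 32 is L: whatever Maya does, the opponent receives a W position.

Noah wins.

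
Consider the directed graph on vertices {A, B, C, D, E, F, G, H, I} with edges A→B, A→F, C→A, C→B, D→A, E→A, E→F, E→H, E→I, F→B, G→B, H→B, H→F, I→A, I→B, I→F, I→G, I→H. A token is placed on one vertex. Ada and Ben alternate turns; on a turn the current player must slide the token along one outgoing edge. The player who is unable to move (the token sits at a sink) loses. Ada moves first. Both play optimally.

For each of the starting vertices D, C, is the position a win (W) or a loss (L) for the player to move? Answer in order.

D: L, C: W

Classify positions by backward induction: terminal positions (no move available) are L. From any other position, the mover wins iff some move reaches an L.
Every edge goes from a vertex to one that appears earlier in the order B, F, H, A, G, I, D, E, C, so processing vertices in that order labels each vertex after all of its successors.
B: no outgoing edge → L
F: reaches L-position B → W
H: reaches L-position B → W
A: reaches L-position B → W
G: reaches L-position B → W
I: reaches L-position B → W
D: only reaches A(W), which is W → L
E: only reaches I(W), A(W), H(W), F(W), all W → L
C: reaches L-position B → W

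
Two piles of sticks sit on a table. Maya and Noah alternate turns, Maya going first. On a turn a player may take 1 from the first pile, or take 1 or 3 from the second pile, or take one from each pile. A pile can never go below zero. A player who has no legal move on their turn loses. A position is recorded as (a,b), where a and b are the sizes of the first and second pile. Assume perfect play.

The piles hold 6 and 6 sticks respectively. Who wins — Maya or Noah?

Noah wins.

Compute win/loss labels from the base case upward. A position with no move is L. Any other position is W if it can reach an L in one move, else L.
No move ever increases a pile, so every position that can arise here has a ≤ 6 and b ≤ 6; it is enough to label the cells with 0 ≤ a ≤ 6 and 0 ≤ b ≤ 6.
Every move lowers a or b (never raises either), so fill the grid row by row in increasing a, and left to right within a row: each cell's successors are then already labelled.
      b=0  b=1  b=2  b=3  b=4  b=5  b=6
a=0:    L    W    L    W    L    W    L
a=1:    W    W    W    W    W    W    W
a=2:    L    W    L    W    L    W    L
a=3:    W    W    W    W    W    W    W
a=4:    L    W    L    W    L    W    L
a=5:    W    W    W    W    W    W    W
a=6:    L    W    L    W    L    W    L
Cells with no legal move (terminal, hence L): (0,0).
The remaining L cells, each justified by listing all of its moves:
(0,2): only reaches (0,1)(W), which is W → L
(0,4): only reaches (0,3)(W), (0,1)(W), all W → L
(0,6): only reaches (0,5)(W), (0,3)(W), all W → L
(2,0): only reaches (1,0)(W), which is W → L
(2,2): only reaches (1,2)(W), (2,1)(W), (1,1)(W), all W → L
(2,4): only reaches (1,4)(W), (2,3)(W), (2,1)(W), (1,3)(W), all W → L
(2,6): only reaches (1,6)(W), (2,5)(W), (2,3)(W), (1,5)(W), all W → L
(4,0): only reaches (3,0)(W), which is W → L
(4,2): only reaches (3,2)(W), (4,1)(W), (3,1)(W), all W → L
(4,4): only reaches (3,4)(W), (4,3)(W), (4,1)(W), (3,3)(W), all W → L
(4,6): only reaches (3,6)(W), (4,5)(W), (4,3)(W), (3,5)(W), all W → L
(6,0): only reaches (5,0)(W), which is W → L
(6,2): only reaches (5,2)(W), (6,1)(W), (5,1)(W), all W → L
(6,4): only reaches (5,4)(W), (6,3)(W), (6,1)(W), (5,3)(W), all W → L
(6,6): only reaches (5,6)(W), (6,5)(W), (6,3)(W), (5,5)(W), all W → L
Every other cell has at least one move into one of the L cells above, so it is W.
Every move from (6,6) reaches a W position, so the mover loses.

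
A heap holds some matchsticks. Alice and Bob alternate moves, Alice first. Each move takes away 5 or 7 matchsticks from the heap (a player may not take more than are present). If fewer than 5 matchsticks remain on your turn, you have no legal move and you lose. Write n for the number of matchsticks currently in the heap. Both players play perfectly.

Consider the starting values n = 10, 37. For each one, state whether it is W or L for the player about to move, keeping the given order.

Classify positions by backward induction: terminal positions (no move available) are L. From any other position, the mover wins iff some move reaches an L.
n=0: no move → L
n=1: no move → L
n=2: no move → L
n=3: no move → L
n=4: no move → L
n=5: →0(L), so W
n=6: →1(L), so W
n=7: →2(L), so W
n=8: →3(L), so W
n=9: →4(L), so W
n=10: →3(L), so W
n=11: →4(L), so W
n=12: →7(W), 5(W) — all W, so L
n=13: →8(W), 6(W) — all W, so L
n=14: →9(W), 7(W) — all W, so L
n=15: →10(W), 8(W) — all W, so L
n=16: →11(W), 9(W) — all W, so L
n=17: →12(L), so W
n=18: →13(L), so W
n=19: →14(L), so W
n=20: →15(L), so W
n=21: →16(L), so W
n=22: →15(L), so W
n=23: →16(L), so W
n=24: →19(W), 17(W) — all W, so L
n=25: →20(W), 18(W) — all W, so L
n=26: →21(W), 19(W) — all W, so L
n=27: →22(W), 20(W) — all W, so L
n=28: →23(W), 21(W) — all W, so L
n=29: →24(L), so W
n=30: →25(L), so W
n=31: →26(L), so W
n=32: →27(L), so W
n=33: →28(L), so W
n=34: →27(L), so W
n=35: →28(L), so W
n=36: →31(W), 29(W) — all W, so L
n=37: →32(W), 30(W) — all W, so L

10: W, 37: L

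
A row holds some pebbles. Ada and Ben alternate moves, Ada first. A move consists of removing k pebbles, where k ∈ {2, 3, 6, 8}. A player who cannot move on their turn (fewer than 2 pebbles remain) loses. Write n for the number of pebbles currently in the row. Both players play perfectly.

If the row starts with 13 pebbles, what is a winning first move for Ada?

Remove 3, leaving 10.

Use the standard recursion: the mover loses at a terminal position; elsewhere, the mover wins exactly when some move hands the opponent an L position.
n=0: no move → L
n=1: no move → L
n=2: W (go to 0, an L position)
n=3: W (go to 1, an L position)
n=4: W (go to 1, an L position)
n=5: L (options 3(W), 2(W) are all W)
n=6: W (go to 0, an L position)
n=7: W (go to 5, an L position)
n=8: W (go to 5, an L position)
n=9: W (go to 1, an L position)
n=10: L (options 8(W), 7(W), 4(W), 2(W) are all W)
n=11: W (go to 5, an L position)
n=12: W (go to 10, an L position)
n=13: W (go to 10, an L position)
From 13, the L positions reachable in one move are: 10, 5. Any move reaching one of these is winning.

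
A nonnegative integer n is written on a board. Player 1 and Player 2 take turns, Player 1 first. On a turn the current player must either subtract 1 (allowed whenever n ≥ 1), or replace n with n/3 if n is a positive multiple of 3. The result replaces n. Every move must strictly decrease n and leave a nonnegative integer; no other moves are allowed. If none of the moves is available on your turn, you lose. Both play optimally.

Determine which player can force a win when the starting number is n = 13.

Player 2 wins.

Classify positions by backward induction: terminal positions (no move available) are L. From any other position, the mover wins iff some move reaches an L.
n=0: no move → L
n=1: W (go to 0, an L position)
n=2: L (sole option 1(W) is W)
n=3: W (go to 2, an L position)
n=4: L (sole option 3(W) is W)
n=5: W (go to 4, an L position)
n=6: W (go to 2, an L position)
n=7: L (sole option 6(W) is W)
n=8: W (go to 7, an L position)
n=9: L (options 3(W), 8(W) are all W)
n=10: W (go to 9, an L position)
n=11: L (sole option 10(W) is W)
n=12: W (go to 4, an L position)
n=13: L (sole option 12(W) is W)
Every move from 13 reaches a W position, so the mover loses.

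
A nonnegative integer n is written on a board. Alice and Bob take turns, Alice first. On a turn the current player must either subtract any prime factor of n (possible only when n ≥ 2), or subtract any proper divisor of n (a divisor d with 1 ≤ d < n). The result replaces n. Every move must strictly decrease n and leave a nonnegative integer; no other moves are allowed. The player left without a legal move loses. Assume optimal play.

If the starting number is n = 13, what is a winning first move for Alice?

Use the standard recursion: the mover loses at a terminal position; elsewhere, the mover wins exactly when some move hands the opponent an L position.
n=0: no move → L
n=1: no move → L
n=2: →0(L), so W
n=3: →0(L), so W
n=4: →2(W), 3(W) — all W, so L
n=5: →0(L), so W
n=6: →4(L), so W
n=7: →0(L), so W
n=8: →4(L), so W
n=9: →6(W), 8(W) — all W, so L
n=10: →9(L), so W
n=11: →0(L), so W
n=12: →9(L), so W
n=13: →0(L), so W
From 13, the L positions reachable in one move are: 0.

Move to 0.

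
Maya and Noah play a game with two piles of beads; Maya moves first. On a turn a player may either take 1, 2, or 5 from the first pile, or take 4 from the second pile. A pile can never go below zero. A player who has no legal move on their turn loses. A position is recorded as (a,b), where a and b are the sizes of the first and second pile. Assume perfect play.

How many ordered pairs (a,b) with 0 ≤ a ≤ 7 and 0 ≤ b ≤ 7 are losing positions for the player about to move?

Classify positions by backward induction: terminal positions (no move available) are L. From any other position, the mover wins iff some move reaches an L.
Every move lowers a or b (never raises either), so fill the grid row by row in increasing a, and left to right within a row: each cell's successors are then already labelled.
      b=0  b=1  b=2  b=3  b=4  b=5  b=6  b=7
a=0:    L    L    L    L    W    W    W    W
a=1:    W    W    W    W    L    L    L    L
a=2:    W    W    W    W    W    W    W    W
a=3:    L    L    L    L    W    W    W    W
a=4:    W    W    W    W    L    L    L    L
a=5:    W    W    W    W    W    W    W    W
a=6:    L    L    L    L    W    W    W    W
a=7:    W    W    W    W    L    L    L    L
Cells with no legal move (terminal, hence L): (0,0), (0,1), (0,2), (0,3).
The remaining L cells, each justified by listing all of its moves:
(1,4): moves to (0,4)(W), (1,0)(W); every one is W ⇒ L
(1,5): moves to (0,5)(W), (1,1)(W); every one is W ⇒ L
(1,6): moves to (0,6)(W), (1,2)(W); every one is W ⇒ L
(1,7): moves to (0,7)(W), (1,3)(W); every one is W ⇒ L
(3,0): moves to (2,0)(W), (1,0)(W); every one is W ⇒ L
(3,1): moves to (2,1)(W), (1,1)(W); every one is W ⇒ L
(3,2): moves to (2,2)(W), (1,2)(W); every one is W ⇒ L
(3,3): moves to (2,3)(W), (1,3)(W); every one is W ⇒ L
(4,4): moves to (3,4)(W), (2,4)(W), (4,0)(W); every one is W ⇒ L
(4,5): moves to (3,5)(W), (2,5)(W), (4,1)(W); every one is W ⇒ L
(4,6): moves to (3,6)(W), (2,6)(W), (4,2)(W); every one is W ⇒ L
(4,7): moves to (3,7)(W), (2,7)(W), (4,3)(W); every one is W ⇒ L
(6,0): moves to (5,0)(W), (4,0)(W), (1,0)(W); every one is W ⇒ L
(6,1): moves to (5,1)(W), (4,1)(W), (1,1)(W); every one is W ⇒ L
(6,2): moves to (5,2)(W), (4,2)(W), (1,2)(W); every one is W ⇒ L
(6,3): moves to (5,3)(W), (4,3)(W), (1,3)(W); every one is W ⇒ L
(7,4): moves to (6,4)(W), (5,4)(W), (2,4)(W), (7,0)(W); every one is W ⇒ L
(7,5): moves to (6,5)(W), (5,5)(W), (2,5)(W), (7,1)(W); every one is W ⇒ L
(7,6): moves to (6,6)(W), (5,6)(W), (2,6)(W), (7,2)(W); every one is W ⇒ L
(7,7): moves to (6,7)(W), (5,7)(W), (2,7)(W), (7,3)(W); every one is W ⇒ L
Every other cell has at least one move into one of the L cells above, so it is W.
L cells per row: a=0: 4, a=1: 4, a=2: 0, a=3: 4, a=4: 4, a=5: 0, a=6: 4, a=7: 4; total 24.

24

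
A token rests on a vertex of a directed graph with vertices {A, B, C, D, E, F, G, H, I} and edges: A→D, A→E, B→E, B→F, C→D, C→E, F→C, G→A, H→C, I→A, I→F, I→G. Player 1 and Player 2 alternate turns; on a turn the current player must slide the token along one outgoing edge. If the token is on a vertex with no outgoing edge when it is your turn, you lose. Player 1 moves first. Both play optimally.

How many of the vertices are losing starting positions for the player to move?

Build the W/L table. Terminal = L. A non-terminal position is W if it has a move to some L; otherwise it is L.
Every edge goes from a vertex to one that appears earlier in the order D, E, A, C, F, H, G, B, I, so processing vertices in that order labels each vertex after all of its successors.
D: no outgoing edge → L
E: no outgoing edge → L
A: →E(L), so W
C: →E(L), so W
F: →C(W) only, which is W, so L
H: →C(W) only, which is W, so L
G: →A(W) only, which is W, so L
B: →F(L), so W
I: →G(L), so W
The L vertices are D, E, F, G, H; that is 5 in all.

5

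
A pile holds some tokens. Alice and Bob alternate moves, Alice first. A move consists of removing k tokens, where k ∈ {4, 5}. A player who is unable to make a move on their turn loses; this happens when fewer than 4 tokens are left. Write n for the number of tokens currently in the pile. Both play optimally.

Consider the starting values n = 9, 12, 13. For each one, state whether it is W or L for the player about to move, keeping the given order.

Compute win/loss labels from the base case upward. A position with no move is L. Any other position is W if it can reach an L in one move, else L.
n=0: no move → L
n=1: no move → L
n=2: no move → L
n=3: no move → L
n=4: can move to 0, which is L ⇒ W
n=5: can move to 1, which is L ⇒ W
n=6: can move to 2, which is L ⇒ W
n=7: can move to 3, which is L ⇒ W
n=8: can move to 3, which is L ⇒ W
n=9: moves to 5(W), 4(W); every one is W ⇒ L
n=10: moves to 6(W), 5(W); every one is W ⇒ L
n=11: moves to 7(W), 6(W); every one is W ⇒ L
n=12: moves to 8(W), 7(W); every one is W ⇒ L
n=13: can move to 9, which is L ⇒ W

9: L, 12: L, 13: W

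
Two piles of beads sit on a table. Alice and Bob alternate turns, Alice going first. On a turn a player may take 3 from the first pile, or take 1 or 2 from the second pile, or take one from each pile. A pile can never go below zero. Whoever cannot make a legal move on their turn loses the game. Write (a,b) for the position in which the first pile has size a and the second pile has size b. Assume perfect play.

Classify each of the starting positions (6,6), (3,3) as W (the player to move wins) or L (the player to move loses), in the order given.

(6,6): L, (3,3): W

Positions with no move are L. A position that does have a move is losing for the player to move precisely when every available move leads to a winning position for the opponent. Fill in the labels:
No move ever increases a pile, so every position that can arise here has a ≤ 6 and b ≤ 6; it is enough to label the cells with 0 ≤ a ≤ 6 and 0 ≤ b ≤ 6.
Every move lowers a or b (never raises either), so fill the grid row by row in increasing a, and left to right within a row: each cell's successors are then already labelled.
      b=0  b=1  b=2  b=3  b=4  b=5  b=6
a=0:    L    W    W    L    W    W    L
a=1:    L    W    W    L    W    W    L
a=2:    L    W    W    L    W    W    L
a=3:    W    W    L    W    W    L    W
a=4:    W    L    W    W    L    W    W
a=5:    W    L    W    W    L    W    W
a=6:    L    W    W    L    W    W    L
Cells with no legal move (terminal, hence L): (0,0), (1,0), (2,0).
The remaining L cells, each justified by listing all of its moves:
(0,3): →(0,2)(W), (0,1)(W) — all W, so L
(0,6): →(0,5)(W), (0,4)(W) — all W, so L
(1,3): →(1,2)(W), (1,1)(W), (0,2)(W) — all W, so L
(1,6): →(1,5)(W), (1,4)(W), (0,5)(W) — all W, so L
(2,3): →(2,2)(W), (2,1)(W), (1,2)(W) — all W, so L
(2,6): →(2,5)(W), (2,4)(W), (1,5)(W) — all W, so L
(3,2): →(0,2)(W), (3,1)(W), (3,0)(W), (2,1)(W) — all W, so L
(3,5): →(0,5)(W), (3,4)(W), (3,3)(W), (2,4)(W) — all W, so L
(4,1): →(1,1)(W), (4,0)(W), (3,0)(W) — all W, so L
(4,4): →(1,4)(W), (4,3)(W), (4,2)(W), (3,3)(W) — all W, so L
(5,1): →(2,1)(W), (5,0)(W), (4,0)(W) — all W, so L
(5,4): →(2,4)(W), (5,3)(W), (5,2)(W), (4,3)(W) — all W, so L
(6,0): →(3,0)(W) only, which is W, so L
(6,3): →(3,3)(W), (6,2)(W), (6,1)(W), (5,2)(W) — all W, so L
(6,6): →(3,6)(W), (6,5)(W), (6,4)(W), (5,5)(W) — all W, so L
Every other cell has at least one move into one of the L cells above, so it is W.
(6,6): one of the L cells justified above, so L
(3,3): the move to (0,3) reaches an L cell, so W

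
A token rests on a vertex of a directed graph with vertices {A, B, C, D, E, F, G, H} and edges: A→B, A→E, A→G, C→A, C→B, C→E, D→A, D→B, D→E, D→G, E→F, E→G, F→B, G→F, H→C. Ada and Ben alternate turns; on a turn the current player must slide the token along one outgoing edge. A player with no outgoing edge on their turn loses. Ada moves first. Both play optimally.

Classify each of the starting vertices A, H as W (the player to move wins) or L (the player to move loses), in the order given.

Use the standard recursion: the mover loses at a terminal position; elsewhere, the mover wins exactly when some move hands the opponent an L position.
Every edge goes from a vertex to one that appears earlier in the order B, F, G, E, A, C, D, H, so processing vertices in that order labels each vertex after all of its successors.
B: no outgoing edge → L
F: →B(L), so W
G: →F(W) only, which is W, so L
E: →G(L), so W
A: →G(L), so W
C: →B(L), so W
D: →G(L), so W
H: →C(W) only, which is W, so L

A: W, H: L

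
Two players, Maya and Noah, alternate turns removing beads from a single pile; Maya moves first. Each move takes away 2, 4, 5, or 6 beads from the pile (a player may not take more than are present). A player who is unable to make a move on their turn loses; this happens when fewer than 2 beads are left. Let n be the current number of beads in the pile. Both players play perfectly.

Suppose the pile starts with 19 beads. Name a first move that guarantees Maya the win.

Remove 2, leaving 17.

Compute win/loss labels from the base case upward. A position with no move is L. Any other position is W if it can reach an L in one move, else L.
n=0: no move → L
n=1: no move → L
n=2: →0(L), so W
n=3: →1(L), so W
n=4: →0(L), so W
n=5: →1(L), so W
n=6: →1(L), so W
n=7: →1(L), so W
n=8: →6(W), 4(W), 3(W), 2(W) — all W, so L
n=9: →7(W), 5(W), 4(W), 3(W) — all W, so L
n=10: →8(L), so W
n=11: →9(L), so W
n=12: →8(L), so W
n=13: →9(L), so W
n=14: →9(L), so W
n=15: →9(L), so W
n=16: →14(W), 12(W), 11(W), 10(W) — all W, so L
n=17: →15(W), 13(W), 12(W), 11(W) — all W, so L
n=18: →16(L), so W
n=19: →17(L), so W
From 19, the L positions reachable in one move are: 17.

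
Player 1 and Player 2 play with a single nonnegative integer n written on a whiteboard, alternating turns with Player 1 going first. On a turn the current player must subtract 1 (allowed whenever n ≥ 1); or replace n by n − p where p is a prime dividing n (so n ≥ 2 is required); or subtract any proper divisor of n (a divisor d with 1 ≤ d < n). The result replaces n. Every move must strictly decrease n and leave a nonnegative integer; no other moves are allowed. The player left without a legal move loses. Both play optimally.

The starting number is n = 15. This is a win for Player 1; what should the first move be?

Positions with no move are L. A position that does have a move is losing for the player to move precisely when every available move leads to a winning position for the opponent. Fill in the labels:
n=0: no move → L
n=1: W (go to 0, an L position)
n=2: W (go to 0, an L position)
n=3: W (go to 0, an L position)
n=4: L (options 2(W), 3(W) are all W)
n=5: W (go to 0, an L position)
n=6: W (go to 4, an L position)
n=7: W (go to 0, an L position)
n=8: W (go to 4, an L position)
n=9: L (options 6(W), 8(W) are all W)
n=10: W (go to 9, an L position)
n=11: W (go to 0, an L position)
n=12: W (go to 9, an L position)
n=13: W (go to 0, an L position)
n=14: L (options 7(W), 12(W), 13(W) are all W)
n=15: W (go to 14, an L position)
From 15, the L positions reachable in one move are: 14.

Move to 14.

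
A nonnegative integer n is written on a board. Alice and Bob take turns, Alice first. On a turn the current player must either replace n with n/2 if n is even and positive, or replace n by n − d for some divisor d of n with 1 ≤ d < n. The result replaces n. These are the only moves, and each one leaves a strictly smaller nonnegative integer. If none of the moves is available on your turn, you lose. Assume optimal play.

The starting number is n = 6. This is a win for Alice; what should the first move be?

Move to 3.

Positions with no move are L. A position that does have a move is losing for the player to move precisely when every available move leads to a winning position for the opponent. Fill in the labels:
n=0: no move → L
n=1: no move → L
n=2: →1(L), so W
n=3: →2(W) only, which is W, so L
n=4: →3(L), so W
n=5: →4(W) only, which is W, so L
n=6: →3(L), so W
From 6, the L positions reachable in one move are: 3, 5. Any move reaching one of these is winning.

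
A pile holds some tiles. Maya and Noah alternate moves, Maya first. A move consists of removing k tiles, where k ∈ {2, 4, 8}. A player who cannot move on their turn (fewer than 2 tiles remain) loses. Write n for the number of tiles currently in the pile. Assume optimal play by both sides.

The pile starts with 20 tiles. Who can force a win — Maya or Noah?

Maya wins.

Positions with no move are L. A position that does have a move is losing for the player to move precisely when every available move leads to a winning position for the opponent. Fill in the labels:
n=0: no move → L
n=1: no move → L
n=2: W (go to 0, an L position)
n=3: W (go to 1, an L position)
n=4: W (go to 0, an L position)
n=5: W (go to 1, an L position)
n=6: L (options 4(W), 2(W) are all W)
n=7: L (options 5(W), 3(W) are all W)
n=8: W (go to 6, an L position)
n=9: W (go to 7, an L position)
n=10: W (go to 6, an L position)
n=11: W (go to 7, an L position)
n=12: L (options 10(W), 8(W), 4(W) are all W)
n=13: L (options 11(W), 9(W), 5(W) are all W)
n=14: W (go to 12, an L position)
n=15: W (go to 13, an L position)
n=16: W (go to 12, an L position)
n=17: W (go to 13, an L position)
n=18: L (options 16(W), 14(W), 10(W) are all W)
n=19: L (options 17(W), 15(W), 11(W) are all W)
n=20: W (go to 18, an L position)
The starting position 20 is W: Maya should remove 2, leaving 18, handing over an L position.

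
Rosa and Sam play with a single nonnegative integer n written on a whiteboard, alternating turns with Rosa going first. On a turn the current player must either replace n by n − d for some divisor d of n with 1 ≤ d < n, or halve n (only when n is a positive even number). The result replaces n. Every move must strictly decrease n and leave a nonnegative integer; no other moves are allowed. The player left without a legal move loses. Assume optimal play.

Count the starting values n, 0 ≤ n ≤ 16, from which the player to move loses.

Classify positions by backward induction: terminal positions (no move available) are L. From any other position, the mover wins iff some move reaches an L.
n=0: no move → L
n=1: no move → L
n=2: reaches L-position 1 → W
n=3: only reaches 2(W), which is W → L
n=4: reaches L-position 3 → W
n=5: only reaches 4(W), which is W → L
n=6: reaches L-position 3 → W
n=7: only reaches 6(W), which is W → L
n=8: reaches L-position 7 → W
n=9: only reaches 6(W), 8(W), all W → L
n=10: reaches L-position 5 → W
n=11: only reaches 10(W), which is W → L
n=12: reaches L-position 9 → W
n=13: only reaches 12(W), which is W → L
n=14: reaches L-position 7 → W
n=15: only reaches 10(W), 12(W), 14(W), all W → L
n=16: reaches L-position 15 → W
L entries with 0 ≤ n ≤ 16: n = 0, 1, 3, 5, 7, 9, 11, 13, 15; that makes 9.

9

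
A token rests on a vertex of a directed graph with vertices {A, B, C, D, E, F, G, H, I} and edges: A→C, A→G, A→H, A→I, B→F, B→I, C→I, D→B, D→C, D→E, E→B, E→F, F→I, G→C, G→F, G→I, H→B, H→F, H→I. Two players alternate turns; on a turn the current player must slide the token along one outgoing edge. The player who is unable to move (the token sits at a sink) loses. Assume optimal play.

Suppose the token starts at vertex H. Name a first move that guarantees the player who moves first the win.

Classify positions by backward induction: terminal positions (no move available) are L. From any other position, the mover wins iff some move reaches an L.
Every edge goes from a vertex to one that appears earlier in the order I, C, F, B, H, G, E, D, A, so processing vertices in that order labels each vertex after all of its successors.
I: no outgoing edge → L
C: can move to I, which is L ⇒ W
F: can move to I, which is L ⇒ W
B: can move to I, which is L ⇒ W
H: can move to I, which is L ⇒ W
G: can move to I, which is L ⇒ W
E: moves to B(W), F(W); every one is W ⇒ L
D: can move to E, which is L ⇒ W
A: can move to I, which is L ⇒ W
From H, the L positions reachable in one move are: I.

Move to I.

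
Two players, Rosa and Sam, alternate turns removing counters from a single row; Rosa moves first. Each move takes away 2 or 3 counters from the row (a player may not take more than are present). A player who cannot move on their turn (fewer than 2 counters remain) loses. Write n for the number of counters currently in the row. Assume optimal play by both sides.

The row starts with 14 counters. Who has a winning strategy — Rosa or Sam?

Work bottom-up. With no move the player to move loses. Otherwise the position is W if at least one move leads to an L position for the opponent, and L if every move leads to a W.
n=0: no move → L
n=1: no move → L
n=2: reaches L-position 0 → W
n=3: reaches L-position 1 → W
n=4: reaches L-position 1 → W
n=5: only reaches 3(W), 2(W), all W → L
n=6: only reaches 4(W), 3(W), all W → L
n=7: reaches L-position 5 → W
n=8: reaches L-position 6 → W
n=9: reaches L-position 6 → W
n=10: only reaches 8(W), 7(W), all W → L
n=11: only reaches 9(W), 8(W), all W → L
n=12: reaches L-position 10 → W
n=13: reaches L-position 11 → W
n=14: reaches L-position 11 → W
The starting position 14 is W: Rosa should remove 3, leaving 11, handing over an L position.

Rosa wins.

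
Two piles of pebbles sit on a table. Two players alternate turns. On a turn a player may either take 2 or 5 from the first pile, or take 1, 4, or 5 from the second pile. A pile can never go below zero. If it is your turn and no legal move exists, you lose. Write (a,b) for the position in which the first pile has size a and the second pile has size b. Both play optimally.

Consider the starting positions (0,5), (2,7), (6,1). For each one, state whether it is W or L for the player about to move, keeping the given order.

(0,5): W, (2,7): W, (6,1): L

Use the standard recursion: the mover loses at a terminal position; elsewhere, the mover wins exactly when some move hands the opponent an L position.
No move ever increases a pile, so every position that can arise here has a ≤ 6 and b ≤ 7; it is enough to label the cells with 0 ≤ a ≤ 6 and 0 ≤ b ≤ 7.
Every move lowers a or b (never raises either), so fill the grid row by row in increasing a, and left to right within a row: each cell's successors are then already labelled.
      b=0  b=1  b=2  b=3  b=4  b=5  b=6  b=7
a=0:    L    W    L    W    W    W    W    W
a=1:    L    W    L    W    W    W    W    W
a=2:    W    L    W    L    W    W    W    W
a=3:    W    L    W    L    W    W    W    W
a=4:    L    W    L    W    W    W    W    W
a=5:    W    W    W    W    L    W    L    W
a=6:    W    L    W    L    W    W    W    W
Cells with no legal move (terminal, hence L): (0,0), (1,0).
The remaining L cells, each justified by listing all of its moves:
(0,2): L (sole option (0,1)(W) is W)
(1,2): L (sole option (1,1)(W) is W)
(2,1): L (options (0,1)(W), (2,0)(W) are all W)
(2,3): L (options (0,3)(W), (2,2)(W) are all W)
(3,1): L (options (1,1)(W), (3,0)(W) are all W)
(3,3): L (options (1,3)(W), (3,2)(W) are all W)
(4,0): L (sole option (2,0)(W) is W)
(4,2): L (options (2,2)(W), (4,1)(W) are all W)
(5,4): L (options (3,4)(W), (0,4)(W), (5,3)(W), (5,0)(W) are all W)
(5,6): L (options (3,6)(W), (0,6)(W), (5,5)(W), (5,2)(W), (5,1)(W) are all W)
(6,1): L (options (4,1)(W), (1,1)(W), (6,0)(W) are all W)
(6,3): L (options (4,3)(W), (1,3)(W), (6,2)(W) are all W)
Every other cell has at least one move into one of the L cells above, so it is W.
(0,5): the move to (0,0) reaches an L cell, so W
(2,7): the move to (2,3) reaches an L cell, so W
(6,1): one of the L cells justified above, so L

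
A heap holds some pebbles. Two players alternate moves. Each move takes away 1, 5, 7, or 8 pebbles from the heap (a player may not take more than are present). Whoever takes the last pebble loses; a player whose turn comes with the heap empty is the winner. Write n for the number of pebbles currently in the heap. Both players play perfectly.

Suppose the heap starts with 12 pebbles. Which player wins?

Positions with no move are W. A position that does have a move is losing for the player to move precisely when every available move leads to a winning position for the opponent. Fill in the labels:
n=0: no move; the opponent has just taken the last pebble and therefore loses → W
n=1: only reaches 0(W), which is W → L
n=2: reaches L-position 1 → W
n=3: only reaches 2(W), which is W → L
n=4: reaches L-position 3 → W
n=5: only reaches 4(W), 0(W), all W → L
n=6: reaches L-position 5 → W
n=7: only reaches 6(W), 2(W), 0(W), all W → L
n=8: reaches L-position 7 → W
n=9: reaches L-position 1 → W
n=10: reaches L-position 5 → W
n=11: reaches L-position 3 → W
n=12: reaches L-position 7 → W
The starting position 12 is W: the player to move should remove 5, leaving 7, handing over an L position.

The first player wins.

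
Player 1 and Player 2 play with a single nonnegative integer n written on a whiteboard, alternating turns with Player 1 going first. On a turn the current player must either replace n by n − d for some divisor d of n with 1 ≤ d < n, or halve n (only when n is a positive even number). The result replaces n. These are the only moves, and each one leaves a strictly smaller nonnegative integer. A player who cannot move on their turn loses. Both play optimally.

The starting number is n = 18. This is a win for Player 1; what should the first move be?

Label each position W (a win for the player to move) or L (a loss). A position with no legal move is L; any other position is W exactly when some move reaches an L, and L when every move reaches a W.
n=0: no move → L
n=1: no move → L
n=2: reaches L-position 1 → W
n=3: only reaches 2(W), which is W → L
n=4: reaches L-position 3 → W
n=5: only reaches 4(W), which is W → L
n=6: reaches L-position 3 → W
n=7: only reaches 6(W), which is W → L
n=8: reaches L-position 7 → W
n=9: only reaches 6(W), 8(W), all W → L
n=10: reaches L-position 5 → W
n=11: only reaches 10(W), which is W → L
n=12: reaches L-position 9 → W
n=13: only reaches 12(W), which is W → L
n=14: reaches L-position 7 → W
n=15: only reaches 10(W), 12(W), 14(W), all W → L
n=16: reaches L-position 15 → W
n=17: only reaches 16(W), which is W → L
n=18: reaches L-position 9 → W
From 18, the L positions reachable in one move are: 9, 15, 17. Any move reaching one of these is winning.

Move to 9.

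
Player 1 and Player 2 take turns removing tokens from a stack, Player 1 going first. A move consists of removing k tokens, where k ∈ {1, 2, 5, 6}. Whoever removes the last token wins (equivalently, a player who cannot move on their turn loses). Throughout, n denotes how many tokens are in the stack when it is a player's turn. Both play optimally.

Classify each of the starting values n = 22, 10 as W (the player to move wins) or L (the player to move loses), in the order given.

22: W, 10: L

Compute win/loss labels from the base case upward. A position with no move is L. Any other position is W if it can reach an L in one move, else L.
n=0: no move → L
n=1: can move to 0, which is L ⇒ W
n=2: can move to 0, which is L ⇒ W
n=3: moves to 2(W), 1(W); every one is W ⇒ L
n=4: can move to 3, which is L ⇒ W
n=5: can move to 3, which is L ⇒ W
n=6: can move to 0, which is L ⇒ W
n=7: moves to 6(W), 5(W), 2(W), 1(W); every one is W ⇒ L
n=8: can move to 7, which is L ⇒ W
n=9: can move to 7, which is L ⇒ W
n=10: moves to 9(W), 8(W), 5(W), 4(W); every one is W ⇒ L
n=11: can move to 10, which is L ⇒ W
n=12: can move to 10, which is L ⇒ W
n=13: can move to 7, which is L ⇒ W
n=14: moves to 13(W), 12(W), 9(W), 8(W); every one is W ⇒ L
n=15: can move to 14, which is L ⇒ W
n=16: can move to 14, which is L ⇒ W
n=17: moves to 16(W), 15(W), 12(W), 11(W); every one is W ⇒ L
n=18: can move to 17, which is L ⇒ W
n=19: can move to 17, which is L ⇒ W
n=20: can move to 14, which is L ⇒ W
n=21: moves to 20(W), 19(W), 16(W), 15(W); every one is W ⇒ L
n=22: can move to 21, which is L ⇒ W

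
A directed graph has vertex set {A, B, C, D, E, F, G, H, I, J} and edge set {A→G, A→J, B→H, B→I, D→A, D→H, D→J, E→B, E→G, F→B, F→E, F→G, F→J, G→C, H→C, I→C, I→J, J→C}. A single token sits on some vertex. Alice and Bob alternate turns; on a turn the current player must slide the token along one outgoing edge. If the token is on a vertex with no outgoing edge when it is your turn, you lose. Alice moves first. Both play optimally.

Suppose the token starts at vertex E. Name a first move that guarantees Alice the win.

Work bottom-up. With no move the player to move loses. Otherwise the position is W if at least one move leads to an L position for the opponent, and L if every move leads to a W.
Every edge goes from a vertex to one that appears earlier in the order C, J, I, G, A, H, B, E, D, F, so processing vertices in that order labels each vertex after all of its successors.
C: no outgoing edge → L
J: W (go to C, an L position)
I: W (go to C, an L position)
G: W (go to C, an L position)
A: L (options G(W), J(W) are all W)
H: W (go to C, an L position)
B: L (options H(W), I(W) are all W)
E: W (go to B, an L position)
D: W (go to A, an L position)
F: W (go to B, an L position)
From E, the L positions reachable in one move are: B.

Move to B.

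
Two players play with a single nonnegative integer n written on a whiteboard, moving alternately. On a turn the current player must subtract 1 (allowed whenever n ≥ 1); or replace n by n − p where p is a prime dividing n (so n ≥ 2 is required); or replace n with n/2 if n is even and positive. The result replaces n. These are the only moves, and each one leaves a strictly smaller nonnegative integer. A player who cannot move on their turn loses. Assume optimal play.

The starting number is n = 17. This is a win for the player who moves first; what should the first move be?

Build the W/L table. Terminal = L. A non-terminal position is W if it has a move to some L; otherwise it is L.
n=0: no move → L
n=1: reaches L-position 0 → W
n=2: reaches L-position 0 → W
n=3: reaches L-position 0 → W
n=4: only reaches 2(W), 3(W), all W → L
n=5: reaches L-position 0 → W
n=6: reaches L-position 4 → W
n=7: reaches L-position 0 → W
n=8: reaches L-position 4 → W
n=9: only reaches 6(W), 8(W), all W → L
n=10: reaches L-position 9 → W
n=11: reaches L-position 0 → W
n=12: reaches L-position 9 → W
n=13: reaches L-position 0 → W
n=14: only reaches 7(W), 12(W), 13(W), all W → L
n=15: reaches L-position 14 → W
n=16: reaches L-position 14 → W
n=17: reaches L-position 0 → W
From 17, the L positions reachable in one move are: 0.

Move to 0.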